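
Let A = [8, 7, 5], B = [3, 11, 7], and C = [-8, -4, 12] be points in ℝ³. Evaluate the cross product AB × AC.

AB = (-5, 4, 2)
AC = (-16, -11, 7)
i: 4·7 - 2·(-11) = 28 - (-22) = 50
j: 2·(-16) - (-5)·7 = -32 - (-35) = 3
k: (-5)·(-11) - 4·(-16) = 55 - (-64) = 119
AB × AC = (50, 3, 119)

(50, 3, 119)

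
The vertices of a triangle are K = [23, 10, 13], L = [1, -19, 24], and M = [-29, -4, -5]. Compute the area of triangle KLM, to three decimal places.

841.724

KL = (-22, -29, 11),  KM = (-52, -14, -18)
i: (-29)·(-18) - 11·(-14) = 522 - (-154) = 676
j: 11·(-52) - (-22)·(-18) = -572 - 396 = -968
k: (-22)·(-14) - (-29)·(-52) = 308 - 1508 = -1200
KL × KM = (676, -968, -1200)
|KL × KM| = √2834000 ≈ 1683.4488
area = ½ · 1683.4488 ≈ 841.724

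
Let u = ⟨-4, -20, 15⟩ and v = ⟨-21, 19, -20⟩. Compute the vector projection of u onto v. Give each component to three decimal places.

u · v = (-4)·(-21) + (-20)·19 + 15·(-20) = 84 - 380 - 300 = -596
|v|² = 441 + 361 + 400 = 1202
proj_v u = (-596/1202) · (-21, 19, -20) ≈ (10.413, -9.421, 9.917)

(10.413, -9.421, 9.917)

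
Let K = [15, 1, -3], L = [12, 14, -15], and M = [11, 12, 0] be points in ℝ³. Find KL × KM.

(171, 57, 19)

KL = (-3, 13, -12)
KM = (-4, 11, 3)
i: 13·3 - (-12)·11 = 39 - (-132) = 171
j: (-12)·(-4) - (-3)·3 = 48 - (-9) = 57
k: (-3)·11 - 13·(-4) = -33 - (-52) = 19
KL × KM = (171, 57, 19)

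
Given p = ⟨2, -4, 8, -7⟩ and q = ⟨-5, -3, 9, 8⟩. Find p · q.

p · q = 2·(-5) + (-4)·(-3) + 8·9 + (-7)·8 = -10 + 12 + 72 - 56 = 18

18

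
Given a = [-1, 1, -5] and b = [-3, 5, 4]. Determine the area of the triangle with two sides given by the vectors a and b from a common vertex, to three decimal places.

17.364

i: 1·4 - (-5)·5 = 4 - (-25) = 29
j: (-5)·(-3) - (-1)·4 = 15 - (-4) = 19
k: (-1)·5 - 1·(-3) = -5 - (-3) = -2
a × b = (29, 19, -2)
|a × b| = √(29² + 19² + (-2)²) = √1206 ≈ 34.7275
area = ½ · 34.7275 ≈ 17.364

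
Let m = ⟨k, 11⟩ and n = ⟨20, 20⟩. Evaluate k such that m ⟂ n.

-11

m · n = k·20 + 11·20 = 220 + 20k
Set equal to 0: 20k = -220, so k = -11.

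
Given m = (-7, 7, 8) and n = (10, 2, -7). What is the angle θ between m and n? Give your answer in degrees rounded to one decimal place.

m · n = (-7)·10 + 7·2 + 8·(-7) = -70 + 14 - 56 = -112
|m|² = 49 + 49 + 64 = 162,  |m| = √162 ≈ 12.727922
|n|² = 100 + 4 + 49 = 153,  |n| = √153 ≈ 12.369317
cos θ = -112 / (12.727922 · 12.369317) ≈ -0.71140
θ = arccos(-0.71140) ≈ 135.3°

135.3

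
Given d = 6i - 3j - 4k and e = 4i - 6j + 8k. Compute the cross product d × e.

i: (-3)·8 - (-4)·(-6) = -24 - 24 = -48
j: (-4)·4 - 6·8 = -16 - 48 = -64
k: 6·(-6) - (-3)·4 = -36 - (-12) = -24
d × e = (-48, -64, -24)

(-48, -64, -24)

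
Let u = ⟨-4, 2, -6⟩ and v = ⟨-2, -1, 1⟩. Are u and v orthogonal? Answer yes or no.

u · v = (-4)·(-2) + 2·(-1) + (-6)·1 = 8 - 2 - 6 = 0
Zero, so the vectors are orthogonal.

yes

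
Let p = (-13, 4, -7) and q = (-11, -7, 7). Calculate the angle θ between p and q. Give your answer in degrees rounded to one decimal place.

p · q = (-13)·(-11) + 4·(-7) + (-7)·7 = 143 - 28 - 49 = 66
|p|² = 169 + 16 + 49 = 234,  |p| = √234 ≈ 15.297059
|q|² = 121 + 49 + 49 = 219,  |q| = √219 ≈ 14.798649
cos θ = 66 / (15.297059 · 14.798649) ≈ 0.29155
θ = arccos(0.29155) ≈ 73.0°

73.0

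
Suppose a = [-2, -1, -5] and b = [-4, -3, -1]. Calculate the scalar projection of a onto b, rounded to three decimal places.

3.138

a · b = (-2)·(-4) + (-1)·(-3) + (-5)·(-1) = 8 + 3 + 5 = 16
|b| = √(16 + 9 + 1) = √26 ≈ 5.0990
comp_b a = 16 / √26 ≈ 3.138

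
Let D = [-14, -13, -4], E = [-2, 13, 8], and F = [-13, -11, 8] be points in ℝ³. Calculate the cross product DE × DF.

DE = (12, 26, 12)
DF = (1, 2, 12)
i: 26·12 - 12·2 = 312 - 24 = 288
j: 12·1 - 12·12 = 12 - 144 = -132
k: 12·2 - 26·1 = 24 - 26 = -2
DE × DF = (288, -132, -2)

(288, -132, -2)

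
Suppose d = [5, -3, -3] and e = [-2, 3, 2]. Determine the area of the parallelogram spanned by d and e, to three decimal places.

10.296

i: (-3)·2 - (-3)·3 = -6 - (-9) = 3
j: (-3)·(-2) - 5·2 = 6 - 10 = -4
k: 5·3 - (-3)·(-2) = 15 - 6 = 9
d × e = (3, -4, 9)
|d × e| = √(3² + (-4)² + 9²) = √106 ≈ 10.2956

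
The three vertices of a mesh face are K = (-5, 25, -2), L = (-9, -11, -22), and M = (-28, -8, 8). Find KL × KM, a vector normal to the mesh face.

(-1020, 500, -696)

KL = (-4, -36, -20)
KM = (-23, -33, 10)
i: (-36)·10 - (-20)·(-33) = -360 - 660 = -1020
j: (-20)·(-23) - (-4)·10 = 460 - (-40) = 500
k: (-4)·(-33) - (-36)·(-23) = 132 - 828 = -696
KL × KM = (-1020, 500, -696)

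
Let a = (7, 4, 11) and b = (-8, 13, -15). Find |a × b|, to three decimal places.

237.964

i: 4·(-15) - 11·13 = -60 - 143 = -203
j: 11·(-8) - 7·(-15) = -88 - (-105) = 17
k: 7·13 - 4·(-8) = 91 - (-32) = 123
a × b = (-203, 17, 123)
|a × b| = √((-203)² + 17² + 123²) = √56627 ≈ 237.9643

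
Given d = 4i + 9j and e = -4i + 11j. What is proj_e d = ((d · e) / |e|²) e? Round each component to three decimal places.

(-2.423, 6.664)

d · e = 4·(-4) + 9·11 = -16 + 99 = 83
|e|² = 16 + 121 = 137
proj_e d = (83/137) · (-4, 11) ≈ (-2.423, 6.664)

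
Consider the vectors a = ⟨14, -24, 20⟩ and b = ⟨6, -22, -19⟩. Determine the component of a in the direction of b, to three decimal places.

a · b = 14·6 + (-24)·(-22) + 20·(-19) = 84 + 528 - 380 = 232
|b| = √(36 + 484 + 361) = √881 ≈ 29.6816
comp_b a = 232 / √881 ≈ 7.816

7.816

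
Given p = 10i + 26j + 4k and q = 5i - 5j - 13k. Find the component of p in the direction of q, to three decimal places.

p · q = 10·5 + 26·(-5) + 4·(-13) = 50 - 130 - 52 = -132
|q| = √(25 + 25 + 169) = √219 ≈ 14.7986
comp_q p = -132 / √219 ≈ -8.920

-8.920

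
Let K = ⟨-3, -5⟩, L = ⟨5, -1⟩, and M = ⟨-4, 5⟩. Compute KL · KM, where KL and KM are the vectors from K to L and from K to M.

32

KL = L − K = (8, 4)
KM = M − K = (-1, 10)
KL · KM = 8·(-1) + 4·10 = -8 + 40 = 32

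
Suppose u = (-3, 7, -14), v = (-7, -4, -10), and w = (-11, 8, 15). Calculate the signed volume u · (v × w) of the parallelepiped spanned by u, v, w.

2845

v × w:
i: (-4)·15 - (-10)·8 = -60 - (-80) = 20
j: (-10)·(-11) - (-7)·15 = 110 - (-105) = 215
k: (-7)·8 - (-4)·(-11) = -56 - 44 = -100
v × w = (20, 215, -100)
u · (v × w) = (-3)·20 + 7·215 + (-14)·(-100) = -60 + 1505 + 1400 = 2845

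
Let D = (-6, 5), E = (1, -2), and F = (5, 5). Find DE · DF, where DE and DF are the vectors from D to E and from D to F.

77

DE = E − D = (7, -7)
DF = F − D = (11, 0)
DE · DF = 7·11 + (-7)·0 = 77 + 0 = 77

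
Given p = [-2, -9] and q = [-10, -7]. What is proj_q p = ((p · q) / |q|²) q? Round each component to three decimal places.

(-5.570, -3.899)

p · q = (-2)·(-10) + (-9)·(-7) = 20 + 63 = 83
|q|² = 100 + 49 = 149
proj_q p = (83/149) · (-10, -7) ≈ (-5.570, -3.899)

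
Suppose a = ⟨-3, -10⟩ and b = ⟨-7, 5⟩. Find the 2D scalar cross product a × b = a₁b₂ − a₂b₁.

(-3)·5 - (-10)·(-7) = -15 - 70 = -85

-85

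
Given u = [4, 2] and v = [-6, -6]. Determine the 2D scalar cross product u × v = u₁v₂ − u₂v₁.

4·(-6) - 2·(-6) = -24 - (-12) = -12

-12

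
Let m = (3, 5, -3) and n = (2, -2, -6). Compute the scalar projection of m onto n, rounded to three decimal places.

m · n = 3·2 + 5·(-2) + (-3)·(-6) = 6 - 10 + 18 = 14
|n| = √(4 + 4 + 36) = √44 ≈ 6.6332
comp_n m = 14 / √44 ≈ 2.111

2.111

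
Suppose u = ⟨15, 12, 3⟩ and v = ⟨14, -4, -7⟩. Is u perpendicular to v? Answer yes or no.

u · v = 15·14 + 12·(-4) + 3·(-7) = 210 - 48 - 21 = 141
Nonzero, so the vectors are not orthogonal.

no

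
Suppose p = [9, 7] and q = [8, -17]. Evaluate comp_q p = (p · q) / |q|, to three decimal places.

p · q = 9·8 + 7·(-17) = 72 - 119 = -47
|q| = √(64 + 289) = √353 ≈ 18.7883
comp_q p = -47 / √353 ≈ -2.502

-2.502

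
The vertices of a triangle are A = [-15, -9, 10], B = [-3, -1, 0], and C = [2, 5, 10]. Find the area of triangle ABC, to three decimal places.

AB = (12, 8, -10),  AC = (17, 14, 0)
i: 8·0 - (-10)·14 = 0 - (-140) = 140
j: (-10)·17 - 12·0 = -170 - 0 = -170
k: 12·14 - 8·17 = 168 - 136 = 32
AB × AC = (140, -170, 32)
|AB × AC| = √49524 ≈ 222.5399
area = ½ · 222.5399 ≈ 111.270

111.270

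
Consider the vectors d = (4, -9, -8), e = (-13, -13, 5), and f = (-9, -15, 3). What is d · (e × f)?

-426

e × f:
i: (-13)·3 - 5·(-15) = -39 - (-75) = 36
j: 5·(-9) - (-13)·3 = -45 - (-39) = -6
k: (-13)·(-15) - (-13)·(-9) = 195 - 117 = 78
e × f = (36, -6, 78)
d · (e × f) = 4·36 + (-9)·(-6) + (-8)·78 = 144 + 54 - 624 = -426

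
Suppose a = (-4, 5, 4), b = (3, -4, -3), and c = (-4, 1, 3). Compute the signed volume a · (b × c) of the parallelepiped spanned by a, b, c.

b × c:
i: (-4)·3 - (-3)·1 = -12 - (-3) = -9
j: (-3)·(-4) - 3·3 = 12 - 9 = 3
k: 3·1 - (-4)·(-4) = 3 - 16 = -13
b × c = (-9, 3, -13)
a · (b × c) = (-4)·(-9) + 5·3 + 4·(-13) = 36 + 15 - 52 = -1

-1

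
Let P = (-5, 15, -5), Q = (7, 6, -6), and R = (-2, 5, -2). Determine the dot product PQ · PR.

123

PQ = Q − P = (12, -9, -1)
PR = R − P = (3, -10, 3)
PQ · PR = 12·3 + (-9)·(-10) + (-1)·3 = 36 + 90 - 3 = 123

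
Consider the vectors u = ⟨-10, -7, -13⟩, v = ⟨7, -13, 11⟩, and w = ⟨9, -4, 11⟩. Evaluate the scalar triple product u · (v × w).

v × w:
i: (-13)·11 - 11·(-4) = -143 - (-44) = -99
j: 11·9 - 7·11 = 99 - 77 = 22
k: 7·(-4) - (-13)·9 = -28 - (-117) = 89
v × w = (-99, 22, 89)
u · (v × w) = (-10)·(-99) + (-7)·22 + (-13)·89 = 990 - 154 - 1157 = -321

-321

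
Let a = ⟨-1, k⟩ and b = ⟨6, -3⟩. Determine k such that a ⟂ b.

a · b = (-1)·6 + k·(-3) = -6 - 3k
Set equal to 0: -3k = 6, so k = -2.

-2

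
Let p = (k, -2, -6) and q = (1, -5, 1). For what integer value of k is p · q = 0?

p · q = k·1 + (-2)·(-5) + (-6)·1 = 4 + 1k
Set equal to 0: 1k = -4, so k = -4.

-4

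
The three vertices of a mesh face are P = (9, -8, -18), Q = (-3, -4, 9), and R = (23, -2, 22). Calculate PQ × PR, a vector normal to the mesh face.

(-2, 858, -128)

PQ = (-12, 4, 27)
PR = (14, 6, 40)
i: 4·40 - 27·6 = 160 - 162 = -2
j: 27·14 - (-12)·40 = 378 - (-480) = 858
k: (-12)·6 - 4·14 = -72 - 56 = -128
PQ × PR = (-2, 858, -128)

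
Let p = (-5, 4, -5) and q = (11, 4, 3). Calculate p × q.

(32, -40, -64)

i: 4·3 - (-5)·4 = 12 - (-20) = 32
j: (-5)·11 - (-5)·3 = -55 - (-15) = -40
k: (-5)·4 - 4·11 = -20 - 44 = -64
p × q = (32, -40, -64)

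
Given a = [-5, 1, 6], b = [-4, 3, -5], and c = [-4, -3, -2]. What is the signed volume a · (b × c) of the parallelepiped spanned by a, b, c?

b × c:
i: 3·(-2) - (-5)·(-3) = -6 - 15 = -21
j: (-5)·(-4) - (-4)·(-2) = 20 - 8 = 12
k: (-4)·(-3) - 3·(-4) = 12 - (-12) = 24
b × c = (-21, 12, 24)
a · (b × c) = (-5)·(-21) + 1·12 + 6·24 = 105 + 12 + 144 = 261

261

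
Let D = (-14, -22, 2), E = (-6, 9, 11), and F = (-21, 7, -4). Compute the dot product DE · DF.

789

DE = E − D = (8, 31, 9)
DF = F − D = (-7, 29, -6)
DE · DF = 8·(-7) + 31·29 + 9·(-6) = -56 + 899 - 54 = 789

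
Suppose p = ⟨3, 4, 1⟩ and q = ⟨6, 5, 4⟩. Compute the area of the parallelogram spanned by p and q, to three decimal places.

15.427

i: 4·4 - 1·5 = 16 - 5 = 11
j: 1·6 - 3·4 = 6 - 12 = -6
k: 3·5 - 4·6 = 15 - 24 = -9
p × q = (11, -6, -9)
|p × q| = √(11² + (-6)² + (-9)²) = √238 ≈ 15.4272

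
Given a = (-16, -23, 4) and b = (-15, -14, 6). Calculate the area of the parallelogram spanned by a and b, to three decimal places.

150.536

i: (-23)·6 - 4·(-14) = -138 - (-56) = -82
j: 4·(-15) - (-16)·6 = -60 - (-96) = 36
k: (-16)·(-14) - (-23)·(-15) = 224 - 345 = -121
a × b = (-82, 36, -121)
|a × b| = √((-82)² + 36² + (-121)²) = √22661 ≈ 150.5357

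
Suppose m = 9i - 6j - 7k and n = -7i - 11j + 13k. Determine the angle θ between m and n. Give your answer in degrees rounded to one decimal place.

m · n = 9·(-7) + (-6)·(-11) + (-7)·13 = -63 + 66 - 91 = -88
|m|² = 81 + 36 + 49 = 166,  |m| = √166 ≈ 12.884099
|n|² = 49 + 121 + 169 = 339,  |n| = √339 ≈ 18.411953
cos θ = -88 / (12.884099 · 18.411953) ≈ -0.37096
θ = arccos(-0.37096) ≈ 111.8°

111.8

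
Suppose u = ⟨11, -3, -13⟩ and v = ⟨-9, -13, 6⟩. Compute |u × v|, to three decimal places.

257.818

i: (-3)·6 - (-13)·(-13) = -18 - 169 = -187
j: (-13)·(-9) - 11·6 = 117 - 66 = 51
k: 11·(-13) - (-3)·(-9) = -143 - 27 = -170
u × v = (-187, 51, -170)
|u × v| = √((-187)² + 51² + (-170)²) = √66470 ≈ 257.8178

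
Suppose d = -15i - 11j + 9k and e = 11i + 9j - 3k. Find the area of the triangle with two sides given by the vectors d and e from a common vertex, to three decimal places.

i: (-11)·(-3) - 9·9 = 33 - 81 = -48
j: 9·11 - (-15)·(-3) = 99 - 45 = 54
k: (-15)·9 - (-11)·11 = -135 - (-121) = -14
d × e = (-48, 54, -14)
|d × e| = √((-48)² + 54² + (-14)²) = √5416 ≈ 73.5935
area = ½ · 73.5935 ≈ 36.797

36.797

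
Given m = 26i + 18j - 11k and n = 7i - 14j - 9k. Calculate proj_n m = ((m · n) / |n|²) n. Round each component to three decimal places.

(0.623, -1.245, -0.801)

m · n = 26·7 + 18·(-14) + (-11)·(-9) = 182 - 252 + 99 = 29
|n|² = 49 + 196 + 81 = 326
proj_n m = (29/326) · (7, -14, -9) ≈ (0.623, -1.245, -0.801)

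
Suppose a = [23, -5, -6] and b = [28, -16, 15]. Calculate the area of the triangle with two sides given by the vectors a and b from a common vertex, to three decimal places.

293.425

i: (-5)·15 - (-6)·(-16) = -75 - 96 = -171
j: (-6)·28 - 23·15 = -168 - 345 = -513
k: 23·(-16) - (-5)·28 = -368 - (-140) = -228
a × b = (-171, -513, -228)
|a × b| = √((-171)² + (-513)² + (-228)²) = √344394 ≈ 586.8509
area = ½ · 586.8509 ≈ 293.425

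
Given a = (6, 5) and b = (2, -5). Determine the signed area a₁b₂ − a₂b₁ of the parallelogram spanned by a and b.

6·(-5) - 5·2 = -30 - 10 = -40

-40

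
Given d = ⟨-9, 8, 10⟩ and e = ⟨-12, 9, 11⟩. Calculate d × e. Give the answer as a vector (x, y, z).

i: 8·11 - 10·9 = 88 - 90 = -2
j: 10·(-12) - (-9)·11 = -120 - (-99) = -21
k: (-9)·9 - 8·(-12) = -81 - (-96) = 15
d × e = (-2, -21, 15)

(-2, -21, 15)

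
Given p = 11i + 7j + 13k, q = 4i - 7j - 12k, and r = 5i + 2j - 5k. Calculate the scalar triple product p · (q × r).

q × r:
i: (-7)·(-5) - (-12)·2 = 35 - (-24) = 59
j: (-12)·5 - 4·(-5) = -60 - (-20) = -40
k: 4·2 - (-7)·5 = 8 - (-35) = 43
q × r = (59, -40, 43)
p · (q × r) = 11·59 + 7·(-40) + 13·43 = 649 - 280 + 559 = 928

928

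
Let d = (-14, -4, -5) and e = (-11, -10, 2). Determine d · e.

d · e = (-14)·(-11) + (-4)·(-10) + (-5)·2 = 154 + 40 - 10 = 184

184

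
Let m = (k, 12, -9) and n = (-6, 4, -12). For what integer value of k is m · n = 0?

26

m · n = k·(-6) + 12·4 + (-9)·(-12) = 156 - 6k
Set equal to 0: -6k = -156, so k = 26.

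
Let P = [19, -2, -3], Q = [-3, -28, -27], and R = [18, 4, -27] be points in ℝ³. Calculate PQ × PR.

PQ = (-22, -26, -24)
PR = (-1, 6, -24)
i: (-26)·(-24) - (-24)·6 = 624 - (-144) = 768
j: (-24)·(-1) - (-22)·(-24) = 24 - 528 = -504
k: (-22)·6 - (-26)·(-1) = -132 - 26 = -158
PQ × PR = (768, -504, -158)

(768, -504, -158)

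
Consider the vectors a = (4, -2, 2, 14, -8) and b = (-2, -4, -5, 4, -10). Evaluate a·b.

126

a · b = 4·(-2) + (-2)·(-4) + 2·(-5) + 14·4 + (-8)·(-10) = -8 + 8 - 10 + 56 + 80 = 126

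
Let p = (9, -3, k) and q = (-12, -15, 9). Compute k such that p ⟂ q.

7

p · q = 9·(-12) + (-3)·(-15) + k·9 = -63 + 9k
Set equal to 0: 9k = 63, so k = 7.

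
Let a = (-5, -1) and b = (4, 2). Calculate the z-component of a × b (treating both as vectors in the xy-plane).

-6

(-5)·2 - (-1)·4 = -10 - (-4) = -6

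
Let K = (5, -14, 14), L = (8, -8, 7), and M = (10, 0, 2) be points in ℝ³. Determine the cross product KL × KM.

KL = (3, 6, -7)
KM = (5, 14, -12)
i: 6·(-12) - (-7)·14 = -72 - (-98) = 26
j: (-7)·5 - 3·(-12) = -35 - (-36) = 1
k: 3·14 - 6·5 = 42 - 30 = 12
KL × KM = (26, 1, 12)

(26, 1, 12)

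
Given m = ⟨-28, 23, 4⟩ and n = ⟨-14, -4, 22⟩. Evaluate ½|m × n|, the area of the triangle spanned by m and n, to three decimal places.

440.011

i: 23·22 - 4·(-4) = 506 - (-16) = 522
j: 4·(-14) - (-28)·22 = -56 - (-616) = 560
k: (-28)·(-4) - 23·(-14) = 112 - (-322) = 434
m × n = (522, 560, 434)
|m × n| = √(522² + 560² + 434²) = √774440 ≈ 880.0227
area = ½ · 880.0227 ≈ 440.011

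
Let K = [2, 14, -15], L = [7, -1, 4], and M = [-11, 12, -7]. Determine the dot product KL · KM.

117

KL = L − K = (5, -15, 19)
KM = M − K = (-13, -2, 8)
KL · KM = 5·(-13) + (-15)·(-2) + 19·8 = -65 + 30 + 152 = 117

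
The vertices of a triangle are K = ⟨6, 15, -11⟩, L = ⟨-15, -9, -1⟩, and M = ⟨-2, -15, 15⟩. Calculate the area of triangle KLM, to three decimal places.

358.461

KL = (-21, -24, 10),  KM = (-8, -30, 26)
i: (-24)·26 - 10·(-30) = -624 - (-300) = -324
j: 10·(-8) - (-21)·26 = -80 - (-546) = 466
k: (-21)·(-30) - (-24)·(-8) = 630 - 192 = 438
KL × KM = (-324, 466, 438)
|KL × KM| = √513976 ≈ 716.9212
area = ½ · 716.9212 ≈ 358.461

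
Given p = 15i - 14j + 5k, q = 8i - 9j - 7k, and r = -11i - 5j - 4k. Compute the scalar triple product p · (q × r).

q × r:
i: (-9)·(-4) - (-7)·(-5) = 36 - 35 = 1
j: (-7)·(-11) - 8·(-4) = 77 - (-32) = 109
k: 8·(-5) - (-9)·(-11) = -40 - 99 = -139
q × r = (1, 109, -139)
p · (q × r) = 15·1 + (-14)·109 + 5·(-139) = 15 - 1526 - 695 = -2206

-2206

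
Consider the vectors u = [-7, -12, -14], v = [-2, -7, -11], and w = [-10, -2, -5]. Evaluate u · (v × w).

v × w:
i: (-7)·(-5) - (-11)·(-2) = 35 - 22 = 13
j: (-11)·(-10) - (-2)·(-5) = 110 - 10 = 100
k: (-2)·(-2) - (-7)·(-10) = 4 - 70 = -66
v × w = (13, 100, -66)
u · (v × w) = (-7)·13 + (-12)·100 + (-14)·(-66) = -91 - 1200 + 924 = -367

-367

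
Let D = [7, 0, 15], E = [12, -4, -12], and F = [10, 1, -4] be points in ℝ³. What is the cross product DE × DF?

(103, 14, 17)

DE = (5, -4, -27)
DF = (3, 1, -19)
i: (-4)·(-19) - (-27)·1 = 76 - (-27) = 103
j: (-27)·3 - 5·(-19) = -81 - (-95) = 14
k: 5·1 - (-4)·3 = 5 - (-12) = 17
DE × DF = (103, 14, 17)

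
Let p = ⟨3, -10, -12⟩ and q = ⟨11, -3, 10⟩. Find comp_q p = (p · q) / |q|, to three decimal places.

p · q = 3·11 + (-10)·(-3) + (-12)·10 = 33 + 30 - 120 = -57
|q| = √(121 + 9 + 100) = √230 ≈ 15.1658
comp_q p = -57 / √230 ≈ -3.758

-3.758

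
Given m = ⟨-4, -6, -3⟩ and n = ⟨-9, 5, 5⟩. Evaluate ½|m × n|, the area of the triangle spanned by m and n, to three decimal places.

44.469

i: (-6)·5 - (-3)·5 = -30 - (-15) = -15
j: (-3)·(-9) - (-4)·5 = 27 - (-20) = 47
k: (-4)·5 - (-6)·(-9) = -20 - 54 = -74
m × n = (-15, 47, -74)
|m × n| = √((-15)² + 47² + (-74)²) = √7910 ≈ 88.9382
area = ½ · 88.9382 ≈ 44.469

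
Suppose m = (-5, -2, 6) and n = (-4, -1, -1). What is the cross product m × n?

(8, -29, -3)

i: (-2)·(-1) - 6·(-1) = 2 - (-6) = 8
j: 6·(-4) - (-5)·(-1) = -24 - 5 = -29
k: (-5)·(-1) - (-2)·(-4) = 5 - 8 = -3
m × n = (8, -29, -3)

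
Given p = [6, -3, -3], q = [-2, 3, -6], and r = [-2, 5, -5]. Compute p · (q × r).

q × r:
i: 3·(-5) - (-6)·5 = -15 - (-30) = 15
j: (-6)·(-2) - (-2)·(-5) = 12 - 10 = 2
k: (-2)·5 - 3·(-2) = -10 - (-6) = -4
q × r = (15, 2, -4)
p · (q × r) = 6·15 + (-3)·2 + (-3)·(-4) = 90 - 6 + 12 = 96

96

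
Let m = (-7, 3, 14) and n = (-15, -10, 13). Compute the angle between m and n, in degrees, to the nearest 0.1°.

m · n = (-7)·(-15) + 3·(-10) + 14·13 = 105 - 30 + 182 = 257
|m|² = 49 + 9 + 196 = 254,  |m| = √254 ≈ 15.937377
|n|² = 225 + 100 + 169 = 494,  |n| = √494 ≈ 22.226111
cos θ = 257 / (15.937377 · 22.226111) ≈ 0.72553
θ = arccos(0.72553) ≈ 43.5°

43.5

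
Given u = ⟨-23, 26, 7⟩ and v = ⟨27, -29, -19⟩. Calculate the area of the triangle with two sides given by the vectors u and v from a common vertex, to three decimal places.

i: 26·(-19) - 7·(-29) = -494 - (-203) = -291
j: 7·27 - (-23)·(-19) = 189 - 437 = -248
k: (-23)·(-29) - 26·27 = 667 - 702 = -35
u × v = (-291, -248, -35)
|u × v| = √((-291)² + (-248)² + (-35)²) = √147410 ≈ 383.9401
area = ½ · 383.9401 ≈ 191.970

191.970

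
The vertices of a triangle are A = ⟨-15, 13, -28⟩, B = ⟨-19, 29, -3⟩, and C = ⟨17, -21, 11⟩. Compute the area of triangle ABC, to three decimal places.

898.330

AB = (-4, 16, 25),  AC = (32, -34, 39)
i: 16·39 - 25·(-34) = 624 - (-850) = 1474
j: 25·32 - (-4)·39 = 800 - (-156) = 956
k: (-4)·(-34) - 16·32 = 136 - 512 = -376
AB × AC = (1474, 956, -376)
|AB × AC| = √3227988 ≈ 1796.6602
area = ½ · 1796.6602 ≈ 898.330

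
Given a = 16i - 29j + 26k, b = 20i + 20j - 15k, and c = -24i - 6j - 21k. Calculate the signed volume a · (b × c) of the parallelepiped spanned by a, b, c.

b × c:
i: 20·(-21) - (-15)·(-6) = -420 - 90 = -510
j: (-15)·(-24) - 20·(-21) = 360 - (-420) = 780
k: 20·(-6) - 20·(-24) = -120 - (-480) = 360
b × c = (-510, 780, 360)
a · (b × c) = 16·(-510) + (-29)·780 + 26·360 = -8160 - 22620 + 9360 = -21420

-21420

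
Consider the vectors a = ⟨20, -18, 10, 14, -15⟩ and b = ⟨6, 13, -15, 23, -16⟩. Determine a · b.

298

a · b = 20·6 + (-18)·13 + 10·(-15) + 14·23 + (-15)·(-16) = 120 - 234 - 150 + 322 + 240 = 298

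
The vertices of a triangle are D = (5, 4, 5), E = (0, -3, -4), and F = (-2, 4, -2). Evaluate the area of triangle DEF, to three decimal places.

DE = (-5, -7, -9),  DF = (-7, 0, -7)
i: (-7)·(-7) - (-9)·0 = 49 - 0 = 49
j: (-9)·(-7) - (-5)·(-7) = 63 - 35 = 28
k: (-5)·0 - (-7)·(-7) = 0 - 49 = -49
DE × DF = (49, 28, -49)
|DE × DF| = √5586 ≈ 74.7395
area = ½ · 74.7395 ≈ 37.370

37.370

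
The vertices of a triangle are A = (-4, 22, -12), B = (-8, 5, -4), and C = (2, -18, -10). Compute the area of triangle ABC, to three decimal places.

AB = (-4, -17, 8),  AC = (6, -40, 2)
i: (-17)·2 - 8·(-40) = -34 - (-320) = 286
j: 8·6 - (-4)·2 = 48 - (-8) = 56
k: (-4)·(-40) - (-17)·6 = 160 - (-102) = 262
AB × AC = (286, 56, 262)
|AB × AC| = √153576 ≈ 391.8877
area = ½ · 391.8877 ≈ 195.944

195.944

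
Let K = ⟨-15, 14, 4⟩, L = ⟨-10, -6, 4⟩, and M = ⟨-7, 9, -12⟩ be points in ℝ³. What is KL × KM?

KL = (5, -20, 0)
KM = (8, -5, -16)
i: (-20)·(-16) - 0·(-5) = 320 - 0 = 320
j: 0·8 - 5·(-16) = 0 - (-80) = 80
k: 5·(-5) - (-20)·8 = -25 - (-160) = 135
KL × KM = (320, 80, 135)

(320, 80, 135)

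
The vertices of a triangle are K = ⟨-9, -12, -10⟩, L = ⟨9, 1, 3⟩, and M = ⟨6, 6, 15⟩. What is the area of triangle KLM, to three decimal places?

KL = (18, 13, 13),  KM = (15, 18, 25)
i: 13·25 - 13·18 = 325 - 234 = 91
j: 13·15 - 18·25 = 195 - 450 = -255
k: 18·18 - 13·15 = 324 - 195 = 129
KL × KM = (91, -255, 129)
|KL × KM| = √89947 ≈ 299.9117
area = ½ · 299.9117 ≈ 149.956

149.956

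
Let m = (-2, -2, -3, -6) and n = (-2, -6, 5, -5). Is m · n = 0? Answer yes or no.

no

m · n = (-2)·(-2) + (-2)·(-6) + (-3)·5 + (-6)·(-5) = 4 + 12 - 15 + 30 = 31
Nonzero, so the vectors are not orthogonal.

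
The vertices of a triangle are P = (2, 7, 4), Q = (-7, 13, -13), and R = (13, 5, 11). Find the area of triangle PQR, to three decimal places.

PQ = (-9, 6, -17),  PR = (11, -2, 7)
i: 6·7 - (-17)·(-2) = 42 - 34 = 8
j: (-17)·11 - (-9)·7 = -187 - (-63) = -124
k: (-9)·(-2) - 6·11 = 18 - 66 = -48
PQ × PR = (8, -124, -48)
|PQ × PR| = √17744 ≈ 133.2066
area = ½ · 133.2066 ≈ 66.603

66.603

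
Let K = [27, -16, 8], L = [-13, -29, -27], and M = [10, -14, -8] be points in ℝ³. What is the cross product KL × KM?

KL = (-40, -13, -35)
KM = (-17, 2, -16)
i: (-13)·(-16) - (-35)·2 = 208 - (-70) = 278
j: (-35)·(-17) - (-40)·(-16) = 595 - 640 = -45
k: (-40)·2 - (-13)·(-17) = -80 - 221 = -301
KL × KM = (278, -45, -301)

(278, -45, -301)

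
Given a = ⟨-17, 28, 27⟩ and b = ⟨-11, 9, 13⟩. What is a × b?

i: 28·13 - 27·9 = 364 - 243 = 121
j: 27·(-11) - (-17)·13 = -297 - (-221) = -76
k: (-17)·9 - 28·(-11) = -153 - (-308) = 155
a × b = (121, -76, 155)

(121, -76, 155)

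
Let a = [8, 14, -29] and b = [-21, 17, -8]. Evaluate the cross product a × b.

i: 14·(-8) - (-29)·17 = -112 - (-493) = 381
j: (-29)·(-21) - 8·(-8) = 609 - (-64) = 673
k: 8·17 - 14·(-21) = 136 - (-294) = 430
a × b = (381, 673, 430)

(381, 673, 430)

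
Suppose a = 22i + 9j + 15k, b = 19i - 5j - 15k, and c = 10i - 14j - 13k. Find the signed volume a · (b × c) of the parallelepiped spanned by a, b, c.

b × c:
i: (-5)·(-13) - (-15)·(-14) = 65 - 210 = -145
j: (-15)·10 - 19·(-13) = -150 - (-247) = 97
k: 19·(-14) - (-5)·10 = -266 - (-50) = -216
b × c = (-145, 97, -216)
a · (b × c) = 22·(-145) + 9·97 + 15·(-216) = -3190 + 873 - 3240 = -5557

-5557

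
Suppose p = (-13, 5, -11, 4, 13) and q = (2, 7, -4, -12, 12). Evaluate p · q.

161

p · q = (-13)·2 + 5·7 + (-11)·(-4) + 4·(-12) + 13·12 = -26 + 35 + 44 - 48 + 156 = 161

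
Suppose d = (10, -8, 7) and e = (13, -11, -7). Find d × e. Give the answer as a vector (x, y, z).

(133, 161, -6)

i: (-8)·(-7) - 7·(-11) = 56 - (-77) = 133
j: 7·13 - 10·(-7) = 91 - (-70) = 161
k: 10·(-11) - (-8)·13 = -110 - (-104) = -6
d × e = (133, 161, -6)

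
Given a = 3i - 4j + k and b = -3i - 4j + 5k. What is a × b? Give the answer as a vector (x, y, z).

(-16, -18, -24)

i: (-4)·5 - 1·(-4) = -20 - (-4) = -16
j: 1·(-3) - 3·5 = -3 - 15 = -18
k: 3·(-4) - (-4)·(-3) = -12 - 12 = -24
a × b = (-16, -18, -24)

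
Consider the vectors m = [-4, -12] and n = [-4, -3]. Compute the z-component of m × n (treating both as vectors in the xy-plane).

(-4)·(-3) - (-12)·(-4) = 12 - 48 = -36

-36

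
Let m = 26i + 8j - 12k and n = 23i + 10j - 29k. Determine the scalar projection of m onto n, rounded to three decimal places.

26.760

m · n = 26·23 + 8·10 + (-12)·(-29) = 598 + 80 + 348 = 1026
|n| = √(529 + 100 + 841) = √1470 ≈ 38.3406
comp_n m = 1026 / √1470 ≈ 26.760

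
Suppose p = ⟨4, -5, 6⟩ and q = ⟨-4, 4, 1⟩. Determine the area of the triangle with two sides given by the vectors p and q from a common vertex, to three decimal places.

i: (-5)·1 - 6·4 = -5 - 24 = -29
j: 6·(-4) - 4·1 = -24 - 4 = -28
k: 4·4 - (-5)·(-4) = 16 - 20 = -4
p × q = (-29, -28, -4)
|p × q| = √((-29)² + (-28)² + (-4)²) = √1641 ≈ 40.5093
area = ½ · 40.5093 ≈ 20.255

20.255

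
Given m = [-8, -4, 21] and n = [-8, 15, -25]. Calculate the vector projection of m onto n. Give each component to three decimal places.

(4.560, -8.550, 14.251)

m · n = (-8)·(-8) + (-4)·15 + 21·(-25) = 64 - 60 - 525 = -521
|n|² = 64 + 225 + 625 = 914
proj_n m = (-521/914) · (-8, 15, -25) ≈ (4.560, -8.550, 14.251)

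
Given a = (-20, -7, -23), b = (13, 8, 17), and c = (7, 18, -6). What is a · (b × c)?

1607

b × c:
i: 8·(-6) - 17·18 = -48 - 306 = -354
j: 17·7 - 13·(-6) = 119 - (-78) = 197
k: 13·18 - 8·7 = 234 - 56 = 178
b × c = (-354, 197, 178)
a · (b × c) = (-20)·(-354) + (-7)·197 + (-23)·178 = 7080 - 1379 - 4094 = 1607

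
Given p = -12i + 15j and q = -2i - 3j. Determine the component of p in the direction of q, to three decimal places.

-5.824

p · q = (-12)·(-2) + 15·(-3) = 24 - 45 = -21
|q| = √(4 + 9) = √13 ≈ 3.6056
comp_q p = -21 / √13 ≈ -5.824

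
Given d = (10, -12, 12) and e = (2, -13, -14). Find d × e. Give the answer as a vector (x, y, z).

i: (-12)·(-14) - 12·(-13) = 168 - (-156) = 324
j: 12·2 - 10·(-14) = 24 - (-140) = 164
k: 10·(-13) - (-12)·2 = -130 - (-24) = -106
d × e = (324, 164, -106)

(324, 164, -106)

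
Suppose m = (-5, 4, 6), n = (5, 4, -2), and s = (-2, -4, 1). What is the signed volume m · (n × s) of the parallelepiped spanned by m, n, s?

-56

n × s:
i: 4·1 - (-2)·(-4) = 4 - 8 = -4
j: (-2)·(-2) - 5·1 = 4 - 5 = -1
k: 5·(-4) - 4·(-2) = -20 - (-8) = -12
n × s = (-4, -1, -12)
m · (n × s) = (-5)·(-4) + 4·(-1) + 6·(-12) = 20 - 4 - 72 = -56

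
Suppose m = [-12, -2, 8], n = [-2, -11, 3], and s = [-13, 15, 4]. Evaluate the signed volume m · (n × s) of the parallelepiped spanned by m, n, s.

n × s:
i: (-11)·4 - 3·15 = -44 - 45 = -89
j: 3·(-13) - (-2)·4 = -39 - (-8) = -31
k: (-2)·15 - (-11)·(-13) = -30 - 143 = -173
n × s = (-89, -31, -173)
m · (n × s) = (-12)·(-89) + (-2)·(-31) + 8·(-173) = 1068 + 62 - 1384 = -254

-254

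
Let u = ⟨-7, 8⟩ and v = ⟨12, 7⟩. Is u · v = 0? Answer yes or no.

u · v = (-7)·12 + 8·7 = -84 + 56 = -28
Nonzero, so the vectors are not orthogonal.

no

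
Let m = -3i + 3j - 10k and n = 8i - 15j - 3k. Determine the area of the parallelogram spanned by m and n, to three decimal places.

183.420

i: 3·(-3) - (-10)·(-15) = -9 - 150 = -159
j: (-10)·8 - (-3)·(-3) = -80 - 9 = -89
k: (-3)·(-15) - 3·8 = 45 - 24 = 21
m × n = (-159, -89, 21)
|m × n| = √((-159)² + (-89)² + 21²) = √33643 ≈ 183.4203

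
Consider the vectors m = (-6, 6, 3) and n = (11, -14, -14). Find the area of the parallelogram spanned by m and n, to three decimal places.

i: 6·(-14) - 3·(-14) = -84 - (-42) = -42
j: 3·11 - (-6)·(-14) = 33 - 84 = -51
k: (-6)·(-14) - 6·11 = 84 - 66 = 18
m × n = (-42, -51, 18)
|m × n| = √((-42)² + (-51)² + 18²) = √4689 ≈ 68.4763

68.476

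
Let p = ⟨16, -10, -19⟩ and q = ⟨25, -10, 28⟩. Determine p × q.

i: (-10)·28 - (-19)·(-10) = -280 - 190 = -470
j: (-19)·25 - 16·28 = -475 - 448 = -923
k: 16·(-10) - (-10)·25 = -160 - (-250) = 90
p × q = (-470, -923, 90)

(-470, -923, 90)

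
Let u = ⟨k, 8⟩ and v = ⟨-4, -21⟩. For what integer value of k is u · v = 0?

-42

u · v = k·(-4) + 8·(-21) = -168 - 4k
Set equal to 0: -4k = 168, so k = -42.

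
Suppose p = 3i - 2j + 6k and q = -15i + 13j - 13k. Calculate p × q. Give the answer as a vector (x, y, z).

i: (-2)·(-13) - 6·13 = 26 - 78 = -52
j: 6·(-15) - 3·(-13) = -90 - (-39) = -51
k: 3·13 - (-2)·(-15) = 39 - 30 = 9
p × q = (-52, -51, 9)

(-52, -51, 9)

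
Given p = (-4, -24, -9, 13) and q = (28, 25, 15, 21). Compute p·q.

-574

p · q = (-4)·28 + (-24)·25 + (-9)·15 + 13·21 = -112 - 600 - 135 + 273 = -574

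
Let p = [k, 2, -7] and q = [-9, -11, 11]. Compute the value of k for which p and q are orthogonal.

p · q = k·(-9) + 2·(-11) + (-7)·11 = -99 - 9k
Set equal to 0: -9k = 99, so k = -11.

-11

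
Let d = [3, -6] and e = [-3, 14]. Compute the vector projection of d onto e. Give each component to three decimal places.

(1.361, -6.351)

d · e = 3·(-3) + (-6)·14 = -9 - 84 = -93
|e|² = 9 + 196 = 205
proj_e d = (-93/205) · (-3, 14) ≈ (1.361, -6.351)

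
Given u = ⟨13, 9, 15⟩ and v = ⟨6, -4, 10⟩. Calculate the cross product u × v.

(150, -40, -106)

i: 9·10 - 15·(-4) = 90 - (-60) = 150
j: 15·6 - 13·10 = 90 - 130 = -40
k: 13·(-4) - 9·6 = -52 - 54 = -106
u × v = (150, -40, -106)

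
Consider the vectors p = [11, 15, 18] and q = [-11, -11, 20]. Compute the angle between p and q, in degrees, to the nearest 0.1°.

p · q = 11·(-11) + 15·(-11) + 18·20 = -121 - 165 + 360 = 74
|p|² = 121 + 225 + 324 = 670,  |p| = √670 ≈ 25.884358
|q|² = 121 + 121 + 400 = 642,  |q| = √642 ≈ 25.337719
cos θ = 74 / (25.884358 · 25.337719) ≈ 0.11283
θ = arccos(0.11283) ≈ 83.5°

83.5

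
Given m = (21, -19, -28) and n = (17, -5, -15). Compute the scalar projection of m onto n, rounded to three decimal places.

37.560

m · n = 21·17 + (-19)·(-5) + (-28)·(-15) = 357 + 95 + 420 = 872
|n| = √(289 + 25 + 225) = √539 ≈ 23.2164
comp_n m = 872 / √539 ≈ 37.560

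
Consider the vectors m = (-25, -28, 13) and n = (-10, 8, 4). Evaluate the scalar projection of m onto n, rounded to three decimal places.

5.814

m · n = (-25)·(-10) + (-28)·8 + 13·4 = 250 - 224 + 52 = 78
|n| = √(100 + 64 + 16) = √180 ≈ 13.4164
comp_n m = 78 / √180 ≈ 5.814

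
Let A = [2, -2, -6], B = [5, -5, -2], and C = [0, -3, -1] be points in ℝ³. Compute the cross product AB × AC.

AB = (3, -3, 4)
AC = (-2, -1, 5)
i: (-3)·5 - 4·(-1) = -15 - (-4) = -11
j: 4·(-2) - 3·5 = -8 - 15 = -23
k: 3·(-1) - (-3)·(-2) = -3 - 6 = -9
AB × AC = (-11, -23, -9)

(-11, -23, -9)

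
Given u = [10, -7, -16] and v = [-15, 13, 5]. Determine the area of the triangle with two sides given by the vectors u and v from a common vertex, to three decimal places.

i: (-7)·5 - (-16)·13 = -35 - (-208) = 173
j: (-16)·(-15) - 10·5 = 240 - 50 = 190
k: 10·13 - (-7)·(-15) = 130 - 105 = 25
u × v = (173, 190, 25)
|u × v| = √(173² + 190² + 25²) = √66654 ≈ 258.1744
area = ½ · 258.1744 ≈ 129.087

129.087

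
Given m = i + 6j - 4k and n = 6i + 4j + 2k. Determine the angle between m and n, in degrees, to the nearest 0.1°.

m · n = 1·6 + 6·4 + (-4)·2 = 6 + 24 - 8 = 22
|m|² = 1 + 36 + 16 = 53,  |m| = √53 ≈ 7.280110
|n|² = 36 + 16 + 4 = 56,  |n| = √56 ≈ 7.483315
cos θ = 22 / (7.280110 · 7.483315) ≈ 0.40382
θ = arccos(0.40382) ≈ 66.2°

66.2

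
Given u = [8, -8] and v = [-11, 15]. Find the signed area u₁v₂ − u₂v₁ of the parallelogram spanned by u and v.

32

8·15 - (-8)·(-11) = 120 - 88 = 32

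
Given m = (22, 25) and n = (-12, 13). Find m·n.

m · n = 22·(-12) + 25·13 = -264 + 325 = 61

61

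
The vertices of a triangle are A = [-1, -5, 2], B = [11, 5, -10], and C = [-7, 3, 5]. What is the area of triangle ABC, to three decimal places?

101.868

AB = (12, 10, -12),  AC = (-6, 8, 3)
i: 10·3 - (-12)·8 = 30 - (-96) = 126
j: (-12)·(-6) - 12·3 = 72 - 36 = 36
k: 12·8 - 10·(-6) = 96 - (-60) = 156
AB × AC = (126, 36, 156)
|AB × AC| = √41508 ≈ 203.7351
area = ½ · 203.7351 ≈ 101.868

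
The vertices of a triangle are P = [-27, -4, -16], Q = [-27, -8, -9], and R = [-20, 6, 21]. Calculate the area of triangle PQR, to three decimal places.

PQ = (0, -4, 7),  PR = (7, 10, 37)
i: (-4)·37 - 7·10 = -148 - 70 = -218
j: 7·7 - 0·37 = 49 - 0 = 49
k: 0·10 - (-4)·7 = 0 - (-28) = 28
PQ × PR = (-218, 49, 28)
|PQ × PR| = √50709 ≈ 225.1866
area = ½ · 225.1866 ≈ 112.593

112.593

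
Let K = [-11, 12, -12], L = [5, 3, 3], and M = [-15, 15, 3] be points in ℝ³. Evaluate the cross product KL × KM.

KL = (16, -9, 15)
KM = (-4, 3, 15)
i: (-9)·15 - 15·3 = -135 - 45 = -180
j: 15·(-4) - 16·15 = -60 - 240 = -300
k: 16·3 - (-9)·(-4) = 48 - 36 = 12
KL × KM = (-180, -300, 12)

(-180, -300, 12)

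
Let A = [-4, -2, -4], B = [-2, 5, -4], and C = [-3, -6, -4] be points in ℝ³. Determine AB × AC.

(0, 0, -15)

AB = (2, 7, 0)
AC = (1, -4, 0)
i: 7·0 - 0·(-4) = 0 - 0 = 0
j: 0·1 - 2·0 = 0 - 0 = 0
k: 2·(-4) - 7·1 = -8 - 7 = -15
AB × AC = (0, 0, -15)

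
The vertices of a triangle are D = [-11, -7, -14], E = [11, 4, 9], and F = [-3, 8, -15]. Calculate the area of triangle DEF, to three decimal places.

238.608

DE = (22, 11, 23),  DF = (8, 15, -1)
i: 11·(-1) - 23·15 = -11 - 345 = -356
j: 23·8 - 22·(-1) = 184 - (-22) = 206
k: 22·15 - 11·8 = 330 - 88 = 242
DE × DF = (-356, 206, 242)
|DE × DF| = √227736 ≈ 477.2169
area = ½ · 477.2169 ≈ 238.608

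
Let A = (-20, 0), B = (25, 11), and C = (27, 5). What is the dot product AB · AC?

2170

AB = B − A = (45, 11)
AC = C − A = (47, 5)
AB · AC = 45·47 + 11·5 = 2115 + 55 = 2170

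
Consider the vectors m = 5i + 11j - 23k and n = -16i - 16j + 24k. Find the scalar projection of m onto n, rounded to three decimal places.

m · n = 5·(-16) + 11·(-16) + (-23)·24 = -80 - 176 - 552 = -808
|n| = √(256 + 256 + 576) = √1088 ≈ 32.9848
comp_n m = -808 / √1088 ≈ -24.496

-24.496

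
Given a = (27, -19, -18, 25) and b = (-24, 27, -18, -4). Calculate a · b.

a · b = 27·(-24) + (-19)·27 + (-18)·(-18) + 25·(-4) = -648 - 513 + 324 - 100 = -937

-937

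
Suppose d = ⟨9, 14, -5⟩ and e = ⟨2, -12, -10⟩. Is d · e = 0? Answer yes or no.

no

d · e = 9·2 + 14·(-12) + (-5)·(-10) = 18 - 168 + 50 = -100
Nonzero, so the vectors are not orthogonal.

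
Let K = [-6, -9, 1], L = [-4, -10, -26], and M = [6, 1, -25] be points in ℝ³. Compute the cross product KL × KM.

KL = (2, -1, -27)
KM = (12, 10, -26)
i: (-1)·(-26) - (-27)·10 = 26 - (-270) = 296
j: (-27)·12 - 2·(-26) = -324 - (-52) = -272
k: 2·10 - (-1)·12 = 20 - (-12) = 32
KL × KM = (296, -272, 32)

(296, -272, 32)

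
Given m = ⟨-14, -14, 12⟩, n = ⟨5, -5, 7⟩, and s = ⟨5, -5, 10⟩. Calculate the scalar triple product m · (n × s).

n × s:
i: (-5)·10 - 7·(-5) = -50 - (-35) = -15
j: 7·5 - 5·10 = 35 - 50 = -15
k: 5·(-5) - (-5)·5 = -25 - (-25) = 0
n × s = (-15, -15, 0)
m · (n × s) = (-14)·(-15) + (-14)·(-15) + 12·0 = 210 + 210 + 0 = 420

420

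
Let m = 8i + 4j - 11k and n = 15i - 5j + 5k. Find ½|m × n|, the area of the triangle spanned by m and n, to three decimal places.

115.380

i: 4·5 - (-11)·(-5) = 20 - 55 = -35
j: (-11)·15 - 8·5 = -165 - 40 = -205
k: 8·(-5) - 4·15 = -40 - 60 = -100
m × n = (-35, -205, -100)
|m × n| = √((-35)² + (-205)² + (-100)²) = √53250 ≈ 230.7596
area = ½ · 230.7596 ≈ 115.380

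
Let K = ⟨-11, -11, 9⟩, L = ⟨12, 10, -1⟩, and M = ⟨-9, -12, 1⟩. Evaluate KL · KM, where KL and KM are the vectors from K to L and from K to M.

KL = L − K = (23, 21, -10)
KM = M − K = (2, -1, -8)
KL · KM = 23·2 + 21·(-1) + (-10)·(-8) = 46 - 21 + 80 = 105

105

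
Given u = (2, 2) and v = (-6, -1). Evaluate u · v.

-14

u · v = 2·(-6) + 2·(-1) = -12 - 2 = -14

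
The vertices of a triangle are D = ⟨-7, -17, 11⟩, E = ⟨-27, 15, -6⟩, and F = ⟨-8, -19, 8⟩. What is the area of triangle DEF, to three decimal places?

77.351

DE = (-20, 32, -17),  DF = (-1, -2, -3)
i: 32·(-3) - (-17)·(-2) = -96 - 34 = -130
j: (-17)·(-1) - (-20)·(-3) = 17 - 60 = -43
k: (-20)·(-2) - 32·(-1) = 40 - (-32) = 72
DE × DF = (-130, -43, 72)
|DE × DF| = √23933 ≈ 154.7029
area = ½ · 154.7029 ≈ 77.351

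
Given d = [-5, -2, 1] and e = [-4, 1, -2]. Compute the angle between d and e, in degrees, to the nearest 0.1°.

50.4

d · e = (-5)·(-4) + (-2)·1 + 1·(-2) = 20 - 2 - 2 = 16
|d|² = 25 + 4 + 1 = 30,  |d| = √30 ≈ 5.477226
|e|² = 16 + 1 + 4 = 21,  |e| = √21 ≈ 4.582576
cos θ = 16 / (5.477226 · 4.582576) ≈ 0.63746
θ = arccos(0.63746) ≈ 50.4°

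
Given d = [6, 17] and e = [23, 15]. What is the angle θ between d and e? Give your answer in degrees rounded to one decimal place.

37.4

d · e = 6·23 + 17·15 = 138 + 255 = 393
|d|² = 36 + 289 = 325,  |d| = √325 ≈ 18.027756
|e|² = 529 + 225 = 754,  |e| = √754 ≈ 27.459060
cos θ = 393 / (18.027756 · 27.459060) ≈ 0.79390
θ = arccos(0.79390) ≈ 37.4°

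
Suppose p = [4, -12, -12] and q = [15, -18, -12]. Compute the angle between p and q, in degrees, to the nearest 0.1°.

23.8

p · q = 4·15 + (-12)·(-18) + (-12)·(-12) = 60 + 216 + 144 = 420
|p|² = 16 + 144 + 144 = 304,  |p| = √304 ≈ 17.435596
|q|² = 225 + 324 + 144 = 693,  |q| = √693 ≈ 26.324893
cos θ = 420 / (17.435596 · 26.324893) ≈ 0.91505
θ = arccos(0.91505) ≈ 23.8°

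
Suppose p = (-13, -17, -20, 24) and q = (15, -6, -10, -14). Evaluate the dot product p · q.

-229

p · q = (-13)·15 + (-17)·(-6) + (-20)·(-10) + 24·(-14) = -195 + 102 + 200 - 336 = -229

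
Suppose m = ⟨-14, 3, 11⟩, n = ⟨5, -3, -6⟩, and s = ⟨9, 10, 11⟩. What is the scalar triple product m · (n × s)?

n × s:
i: (-3)·11 - (-6)·10 = -33 - (-60) = 27
j: (-6)·9 - 5·11 = -54 - 55 = -109
k: 5·10 - (-3)·9 = 50 - (-27) = 77
n × s = (27, -109, 77)
m · (n × s) = (-14)·27 + 3·(-109) + 11·77 = -378 - 327 + 847 = 142

142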